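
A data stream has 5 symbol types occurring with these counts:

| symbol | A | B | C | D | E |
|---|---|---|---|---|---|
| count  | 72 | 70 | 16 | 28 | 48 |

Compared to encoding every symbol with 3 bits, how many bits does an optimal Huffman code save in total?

Fixed-length: 3 bits × 234 symbols = 702 bits.
Huffman merges:
combine C(16), D(28) → 44
combine 44, E(48) → 92
combine B(70), A(72) → 142
combine 92, 142 → 234
Huffman total = 44 + 92 + 142 + 234 = 512 bits.
Saving = 702 − 512 = 190 bits.

190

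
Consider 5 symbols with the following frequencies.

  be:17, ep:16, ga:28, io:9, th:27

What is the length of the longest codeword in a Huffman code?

3

Merge the two lowest-weight nodes at each step:
merge io(9) and ep(16): 25
merge be(17) and 25: 42
merge th(27) and ga(28): 55
merge 42 and 55: 97
Maximum depth reached is 3.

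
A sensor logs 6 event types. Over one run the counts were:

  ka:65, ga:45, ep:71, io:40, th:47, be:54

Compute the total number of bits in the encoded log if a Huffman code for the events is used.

830

Merge the two smallest weights repeatedly:
combine io(40), ga(45) → 85
combine th(47), be(54) → 101
combine ka(65), ep(71) → 136
combine 85, 101 → 186
combine 136, 186 → 322
Each symbol's bit-cost is frequency × depth; summing gives 830 bits (equivalently 85 + 101 + 136 + 186 + 322).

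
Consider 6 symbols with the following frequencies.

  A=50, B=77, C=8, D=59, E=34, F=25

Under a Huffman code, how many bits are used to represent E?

Build the tree from the bottom:
merge C(8) and F(25): 33
merge 33 and E(34): 67
merge A(50) and D(59): 109
merge 67 and B(77): 144
merge 109 and 144: 253
E's leaf is at depth 3, giving a 3-bit codeword.

3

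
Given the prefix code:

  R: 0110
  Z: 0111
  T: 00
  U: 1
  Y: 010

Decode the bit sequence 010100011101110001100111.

YUTZZTRZ

Read left to right; each codeword is recognised as soon as it completes (prefix code):
  010→Y | 1→U | 00→T | 0111→Z | 0111→Z | 00→T | 0110→R | 0111→Z
Decoded message: YUTZZTRZ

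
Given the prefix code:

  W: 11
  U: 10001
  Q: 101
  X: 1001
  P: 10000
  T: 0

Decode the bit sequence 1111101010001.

WWQTU

Read left to right; each codeword is recognised as soon as it completes (prefix code):
  11→W | 11→W | 101→Q | 0→T | 10001→U
Decoded message: WWQTU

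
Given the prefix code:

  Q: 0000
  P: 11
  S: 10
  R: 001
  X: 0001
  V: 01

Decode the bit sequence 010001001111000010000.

Read left to right; each codeword is recognised as soon as it completes (prefix code):
  01→V | 0001→X | 001→R | 11→P | 10→S | 0001→X | 0000→Q
Decoded message: VXRPSXQ

VXRPSXQ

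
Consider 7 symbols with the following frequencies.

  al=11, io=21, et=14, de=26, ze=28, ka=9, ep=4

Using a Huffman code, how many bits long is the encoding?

298

Merge the two smallest weights repeatedly:
ep(4) + ka(9) → 13
al(11) + 13 → 24
et(14) + io(21) → 35
24 + de(26) → 50
ze(28) + 35 → 63
50 + 63 → 113
Each symbol's bit-cost is frequency × depth; summing gives 298 bits (equivalently 13 + 24 + 35 + 50 + 63 + 113).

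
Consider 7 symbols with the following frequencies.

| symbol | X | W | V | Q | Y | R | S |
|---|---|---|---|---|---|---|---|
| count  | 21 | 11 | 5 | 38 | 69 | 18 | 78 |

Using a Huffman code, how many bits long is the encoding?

Merge the two smallest weights repeatedly:
merge V(5) and W(11): 16
merge 16 and R(18): 34
merge X(21) and 34: 55
merge Q(38) and 55: 93
merge Y(69) and S(78): 147
merge 93 and 147: 240
Total encoded bits = sum of merged weights = 16 + 34 + 55 + 93 + 147 + 240 = 585.

585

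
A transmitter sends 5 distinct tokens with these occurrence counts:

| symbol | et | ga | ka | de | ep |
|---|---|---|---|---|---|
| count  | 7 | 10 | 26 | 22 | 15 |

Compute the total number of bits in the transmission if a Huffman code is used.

Merge the two smallest weights repeatedly:
merge et(7) and ga(10): 17
merge ep(15) and 17: 32
merge de(22) and ka(26): 48
merge 32 and 48: 80
Each symbol's bit-cost is frequency × depth; summing gives 177 bits (equivalently 17 + 32 + 48 + 80).

177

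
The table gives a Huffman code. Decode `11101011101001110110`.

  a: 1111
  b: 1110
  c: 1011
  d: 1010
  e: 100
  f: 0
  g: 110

Read left to right; each codeword is recognised as soon as it completes (prefix code):
  1110→b | 1011→c | 1010→d | 0→f | 1110→b | 110→g
Decoded message: bcdfbg

bcdfbg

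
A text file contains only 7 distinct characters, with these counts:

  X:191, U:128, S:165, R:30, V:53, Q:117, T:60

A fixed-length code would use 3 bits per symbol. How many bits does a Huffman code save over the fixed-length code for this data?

273

Fixed-length: 3 bits × 744 symbols = 2232 bits.
Huffman merges:
combine R(30), V(53) → 83
combine T(60), 83 → 143
combine Q(117), U(128) → 245
combine 143, S(165) → 308
combine X(191), 245 → 436
combine 308, 436 → 744
Huffman total = 83 + 143 + 245 + 308 + 436 + 744 = 1959 bits.
Saving = 2232 − 1959 = 273 bits.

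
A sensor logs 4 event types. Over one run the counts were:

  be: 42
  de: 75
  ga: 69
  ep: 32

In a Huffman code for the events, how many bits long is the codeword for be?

3

Repeatedly merge the two smallest:
merge ep(32) and be(42): 74
merge ga(69) and 74: 143
merge de(75) and 143: 218
be sits 3 levels below the root, so its codeword is 3 bits.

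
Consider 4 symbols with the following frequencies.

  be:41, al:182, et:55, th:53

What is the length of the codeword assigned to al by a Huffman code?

1

Build the tree from the bottom:
merge be(41) and th(53): 94
merge et(55) and 94: 149
merge 149 and al(182): 331
al is merged only at the final step, so code length = 1.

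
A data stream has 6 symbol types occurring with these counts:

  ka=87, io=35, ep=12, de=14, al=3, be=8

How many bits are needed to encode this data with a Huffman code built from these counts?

Merge the two smallest weights repeatedly:
combine al(3), be(8) → 11
combine 11, ep(12) → 23
combine de(14), 23 → 37
combine io(35), 37 → 72
combine 72, ka(87) → 159
Each symbol's bit-cost is frequency × depth; summing gives 302 bits (equivalently 11 + 23 + 37 + 72 + 159).

302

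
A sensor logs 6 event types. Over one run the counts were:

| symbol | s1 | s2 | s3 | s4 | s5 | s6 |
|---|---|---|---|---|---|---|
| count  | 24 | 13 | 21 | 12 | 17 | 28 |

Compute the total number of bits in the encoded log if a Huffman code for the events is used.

293

Merge the two smallest weights repeatedly:
s4(12) + s2(13) → 25
s5(17) + s3(21) → 38
s1(24) + 25 → 49
s6(28) + 38 → 66
49 + 66 → 115
The encoded length is the sum of every internal node's weight: 25 + 38 + 49 + 66 + 115 = 293 bits.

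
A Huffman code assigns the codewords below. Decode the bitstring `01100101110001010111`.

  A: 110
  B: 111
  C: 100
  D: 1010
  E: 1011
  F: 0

FAFECFDB

Read left to right; each codeword is recognised as soon as it completes (prefix code):
  0→F | 110→A | 0→F | 1011→E | 100→C | 0→F | 1010→D | 111→B
Decoded message: FAFECFDB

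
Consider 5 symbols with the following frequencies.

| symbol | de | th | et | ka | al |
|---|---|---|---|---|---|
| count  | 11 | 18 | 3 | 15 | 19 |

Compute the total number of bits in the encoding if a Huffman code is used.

Build the Huffman tree bottom-up:
merge et(3) and de(11): 14
merge 14 and ka(15): 29
merge th(18) and al(19): 37
merge 29 and 37: 66
The encoded length is the sum of every internal node's weight: 14 + 29 + 37 + 66 = 146 bits.

146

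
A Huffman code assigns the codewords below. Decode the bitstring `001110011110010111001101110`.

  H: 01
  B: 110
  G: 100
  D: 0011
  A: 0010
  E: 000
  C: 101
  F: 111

DGFGCBHCB

Read left to right; each codeword is recognised as soon as it completes (prefix code):
  0011→D | 100→G | 111→F | 100→G | 101→C | 110→B | 01→H | 101→C | 110→B
Decoded message: DGFGCBHCB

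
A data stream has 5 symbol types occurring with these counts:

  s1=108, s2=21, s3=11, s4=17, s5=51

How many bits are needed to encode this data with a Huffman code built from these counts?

Greedily combine the two least-frequent nodes:
merge s3(11) and s4(17): 28
merge s2(21) and 28: 49
merge 49 and s5(51): 100
merge 100 and s1(108): 208
Each symbol's bit-cost is frequency × depth; summing gives 385 bits (equivalently 28 + 49 + 100 + 208).

385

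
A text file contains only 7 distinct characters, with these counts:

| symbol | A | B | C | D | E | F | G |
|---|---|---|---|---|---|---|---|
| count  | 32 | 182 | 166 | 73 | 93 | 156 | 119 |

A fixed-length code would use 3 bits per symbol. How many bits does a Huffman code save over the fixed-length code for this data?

Fixed-length: 3 bits × 821 symbols = 2463 bits.
Huffman merges:
combine A(32), D(73) → 105
combine E(93), 105 → 198
combine G(119), F(156) → 275
combine C(166), B(182) → 348
combine 198, 275 → 473
combine 348, 473 → 821
Huffman total = 105 + 198 + 275 + 348 + 473 + 821 = 2220 bits.
Saving = 2463 − 2220 = 243 bits.

243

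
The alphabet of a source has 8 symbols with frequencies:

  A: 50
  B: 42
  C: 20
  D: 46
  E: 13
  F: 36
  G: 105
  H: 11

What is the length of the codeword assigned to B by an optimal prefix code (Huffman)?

3

Build the tree from the bottom:
merge H(11) and E(13): 24
merge C(20) and 24: 44
merge F(36) and B(42): 78
merge 44 and D(46): 90
merge A(50) and 78: 128
merge 90 and G(105): 195
merge 128 and 195: 323
The subtree containing B is merged 3 times, so code length = 3.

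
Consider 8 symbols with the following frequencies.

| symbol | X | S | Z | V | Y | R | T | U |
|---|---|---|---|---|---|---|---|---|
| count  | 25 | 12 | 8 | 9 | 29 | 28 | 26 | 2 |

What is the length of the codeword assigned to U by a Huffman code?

Huffman merges, smallest pair first:
merge U(2) and Z(8): 10
merge V(9) and 10: 19
merge S(12) and 19: 31
merge X(25) and T(26): 51
merge R(28) and Y(29): 57
merge 31 and 51: 82
merge 57 and 82: 139
U's leaf is at depth 5, giving a 5-bit codeword.

5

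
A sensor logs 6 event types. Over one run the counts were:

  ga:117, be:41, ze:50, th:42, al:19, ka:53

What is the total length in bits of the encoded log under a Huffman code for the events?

792

Build the Huffman tree bottom-up:
merge al(19) and be(41): 60
merge th(42) and ze(50): 92
merge ka(53) and 60: 113
merge 92 and 113: 205
merge ga(117) and 205: 322
Total encoded bits = sum of merged weights = 60 + 92 + 113 + 205 + 322 = 792.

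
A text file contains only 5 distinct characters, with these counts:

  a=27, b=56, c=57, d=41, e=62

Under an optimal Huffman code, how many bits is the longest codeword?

3

Merge the two lowest-weight nodes at each step:
combine a(27), d(41) → 68
combine b(56), c(57) → 113
combine e(62), 68 → 130
combine 113, 130 → 243
The rarest symbols sit at the bottom; the longest codeword is 3 bits.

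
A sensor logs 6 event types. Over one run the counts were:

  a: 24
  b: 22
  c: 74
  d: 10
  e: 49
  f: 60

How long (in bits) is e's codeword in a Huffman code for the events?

Huffman merges, smallest pair first:
d(10) + b(22) → 32
a(24) + 32 → 56
e(49) + 56 → 105
f(60) + c(74) → 134
105 + 134 → 239
e sits 2 levels below the root, so its codeword is 2 bits.

2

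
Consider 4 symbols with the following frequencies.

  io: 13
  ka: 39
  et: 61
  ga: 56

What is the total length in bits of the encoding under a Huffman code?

Build the Huffman tree bottom-up:
io(13) + ka(39) → 52
52 + ga(56) → 108
et(61) + 108 → 169
Total encoded bits = sum of merged weights = 52 + 108 + 169 = 329.

329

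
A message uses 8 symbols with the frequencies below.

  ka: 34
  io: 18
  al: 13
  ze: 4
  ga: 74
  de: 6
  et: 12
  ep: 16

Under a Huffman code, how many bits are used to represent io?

Repeatedly merge the two smallest:
combine ze(4), de(6) → 10
combine 10, et(12) → 22
combine al(13), ep(16) → 29
combine io(18), 22 → 40
combine 29, ka(34) → 63
combine 40, 63 → 103
combine ga(74), 103 → 177
io sits 3 levels below the root, so its codeword is 3 bits.

3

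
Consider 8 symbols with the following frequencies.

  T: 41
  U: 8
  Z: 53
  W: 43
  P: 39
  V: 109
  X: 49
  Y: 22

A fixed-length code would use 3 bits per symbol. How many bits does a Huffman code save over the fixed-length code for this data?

79

Fixed-length: 3 bits × 364 symbols = 1092 bits.
Huffman merges:
merge U(8) and Y(22): 30
merge 30 and P(39): 69
merge T(41) and W(43): 84
merge X(49) and Z(53): 102
merge 69 and 84: 153
merge 102 and V(109): 211
merge 153 and 211: 364
Huffman total = 30 + 69 + 84 + 102 + 153 + 211 + 364 = 1013 bits.
Saving = 1092 − 1013 = 79 bits.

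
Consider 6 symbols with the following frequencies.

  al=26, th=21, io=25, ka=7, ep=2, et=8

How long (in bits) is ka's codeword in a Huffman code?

4

Huffman merges, smallest pair first:
combine ep(2), ka(7) → 9
combine et(8), 9 → 17
combine 17, th(21) → 38
combine io(25), al(26) → 51
combine 38, 51 → 89
ka's leaf is at depth 4, giving a 4-bit codeword.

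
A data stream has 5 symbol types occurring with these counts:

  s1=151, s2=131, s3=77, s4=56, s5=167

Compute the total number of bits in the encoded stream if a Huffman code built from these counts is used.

1297

Build the Huffman tree bottom-up:
merge s4(56) and s3(77): 133
merge s2(131) and 133: 264
merge s1(151) and s5(167): 318
merge 264 and 318: 582
Each symbol's bit-cost is frequency × depth; summing gives 1297 bits (equivalently 133 + 264 + 318 + 582).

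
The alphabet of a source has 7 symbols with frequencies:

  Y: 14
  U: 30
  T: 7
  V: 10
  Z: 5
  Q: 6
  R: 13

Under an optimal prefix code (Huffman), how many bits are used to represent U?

2

Repeatedly merge the two smallest:
Z(5) + Q(6) → 11
T(7) + V(10) → 17
11 + R(13) → 24
Y(14) + 17 → 31
24 + U(30) → 54
31 + 54 → 85
U sits 2 levels below the root, so its codeword is 2 bits.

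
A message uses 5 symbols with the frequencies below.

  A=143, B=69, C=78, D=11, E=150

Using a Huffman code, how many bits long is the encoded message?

Build the Huffman tree bottom-up:
D(11) + B(69) → 80
C(78) + 80 → 158
A(143) + E(150) → 293
158 + 293 → 451
Each symbol's bit-cost is frequency × depth; summing gives 982 bits (equivalently 80 + 158 + 293 + 451).

982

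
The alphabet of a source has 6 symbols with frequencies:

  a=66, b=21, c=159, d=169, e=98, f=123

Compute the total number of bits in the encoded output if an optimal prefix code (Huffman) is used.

Greedily combine the two least-frequent nodes:
merge b(21) and a(66): 87
merge 87 and e(98): 185
merge f(123) and c(159): 282
merge d(169) and 185: 354
merge 282 and 354: 636
Each symbol's bit-cost is frequency × depth; summing gives 1544 bits (equivalently 87 + 185 + 282 + 354 + 636).

1544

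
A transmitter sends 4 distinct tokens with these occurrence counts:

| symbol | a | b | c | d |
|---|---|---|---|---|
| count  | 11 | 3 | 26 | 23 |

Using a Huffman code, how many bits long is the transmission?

114

Build the Huffman tree bottom-up:
b(3) + a(11) → 14
14 + d(23) → 37
c(26) + 37 → 63
Each symbol's bit-cost is frequency × depth; summing gives 114 bits (equivalently 14 + 37 + 63).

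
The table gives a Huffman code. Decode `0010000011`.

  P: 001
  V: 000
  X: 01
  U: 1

Read left to right; each codeword is recognised as soon as it completes (prefix code):
  001→P | 000→V | 001→P | 1→U
Decoded message: PVPU

PVPU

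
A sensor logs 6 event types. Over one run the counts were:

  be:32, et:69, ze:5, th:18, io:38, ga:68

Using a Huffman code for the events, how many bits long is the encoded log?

Merge the two smallest weights repeatedly:
ze(5) + th(18) → 23
23 + be(32) → 55
io(38) + 55 → 93
ga(68) + et(69) → 137
93 + 137 → 230
Each symbol's bit-cost is frequency × depth; summing gives 538 bits (equivalently 23 + 55 + 93 + 137 + 230).

538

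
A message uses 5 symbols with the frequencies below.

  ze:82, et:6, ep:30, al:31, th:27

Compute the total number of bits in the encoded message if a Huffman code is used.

Build the Huffman tree bottom-up:
combine et(6), th(27) → 33
combine ep(30), al(31) → 61
combine 33, 61 → 94
combine ze(82), 94 → 176
The encoded length is the sum of every internal node's weight: 33 + 61 + 94 + 176 = 364 bits.

364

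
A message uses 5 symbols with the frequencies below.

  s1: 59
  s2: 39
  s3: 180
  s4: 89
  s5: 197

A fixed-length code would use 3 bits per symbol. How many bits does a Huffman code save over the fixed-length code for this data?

Fixed-length: 3 bits × 564 symbols = 1692 bits.
Huffman merges:
s2(39) + s1(59) → 98
s4(89) + 98 → 187
s3(180) + 187 → 367
s5(197) + 367 → 564
Huffman total = 98 + 187 + 367 + 564 = 1216 bits.
Saving = 1692 − 1216 = 476 bits.

476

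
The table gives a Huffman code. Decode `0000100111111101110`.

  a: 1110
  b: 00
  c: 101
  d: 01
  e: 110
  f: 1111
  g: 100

Read left to right; each codeword is recognised as soon as it completes (prefix code):
  00→b | 00→b | 100→g | 1111→f | 1110→a | 1110→a
Decoded message: bbgfaa

bbgfaa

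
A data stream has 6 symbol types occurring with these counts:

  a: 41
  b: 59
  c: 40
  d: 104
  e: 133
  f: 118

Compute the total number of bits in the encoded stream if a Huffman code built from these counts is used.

Merge the two smallest weights repeatedly:
merge c(40) and a(41): 81
merge b(59) and 81: 140
merge d(104) and f(118): 222
merge e(133) and 140: 273
merge 222 and 273: 495
The encoded length is the sum of every internal node's weight: 81 + 140 + 222 + 273 + 495 = 1211 bits.

1211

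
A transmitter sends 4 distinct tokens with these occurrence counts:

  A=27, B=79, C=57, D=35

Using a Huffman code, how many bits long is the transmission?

Greedily combine the two least-frequent nodes:
merge A(27) and D(35): 62
merge C(57) and 62: 119
merge B(79) and 119: 198
Each symbol's bit-cost is frequency × depth; summing gives 379 bits (equivalently 62 + 119 + 198).

379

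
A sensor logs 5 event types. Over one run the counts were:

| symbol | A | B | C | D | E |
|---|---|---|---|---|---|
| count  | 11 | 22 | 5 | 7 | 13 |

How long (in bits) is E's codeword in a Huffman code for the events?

Huffman merges, smallest pair first:
C(5) + D(7) → 12
A(11) + 12 → 23
E(13) + B(22) → 35
23 + 35 → 58
The subtree containing E is merged 2 times, so code length = 2.

2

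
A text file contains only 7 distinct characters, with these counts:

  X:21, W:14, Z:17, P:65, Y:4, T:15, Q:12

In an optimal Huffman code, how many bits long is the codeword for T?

4

Repeatedly merge the two smallest:
Y(4) + Q(12) → 16
W(14) + T(15) → 29
16 + Z(17) → 33
X(21) + 29 → 50
33 + 50 → 83
P(65) + 83 → 148
The subtree containing T is merged 4 times, so code length = 4.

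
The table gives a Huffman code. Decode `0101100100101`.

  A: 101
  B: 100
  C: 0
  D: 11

CABBA

Read left to right; each codeword is recognised as soon as it completes (prefix code):
  0→C | 101→A | 100→B | 100→B | 101→A
Decoded message: CABBA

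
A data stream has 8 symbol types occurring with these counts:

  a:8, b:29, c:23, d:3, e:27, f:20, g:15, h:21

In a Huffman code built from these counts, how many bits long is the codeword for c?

3

Repeatedly merge the two smallest:
merge d(3) and a(8): 11
merge 11 and g(15): 26
merge f(20) and h(21): 41
merge c(23) and 26: 49
merge e(27) and b(29): 56
merge 41 and 49: 90
merge 56 and 90: 146
The subtree containing c is merged 3 times, so code length = 3.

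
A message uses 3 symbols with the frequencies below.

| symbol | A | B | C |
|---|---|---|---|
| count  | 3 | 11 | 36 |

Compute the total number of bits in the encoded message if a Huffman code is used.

64

Merge the two smallest weights repeatedly:
combine A(3), B(11) → 14
combine 14, C(36) → 50
Each symbol's bit-cost is frequency × depth; summing gives 64 bits (equivalently 14 + 50).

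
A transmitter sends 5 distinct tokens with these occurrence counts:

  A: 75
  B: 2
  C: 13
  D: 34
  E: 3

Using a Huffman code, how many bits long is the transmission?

Greedily combine the two least-frequent nodes:
combine B(2), E(3) → 5
combine 5, C(13) → 18
combine 18, D(34) → 52
combine 52, A(75) → 127
Each symbol's bit-cost is frequency × depth; summing gives 202 bits (equivalently 5 + 18 + 52 + 127).

202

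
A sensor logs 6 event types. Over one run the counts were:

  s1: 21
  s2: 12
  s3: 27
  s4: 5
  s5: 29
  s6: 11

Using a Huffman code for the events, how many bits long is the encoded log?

254

Build the Huffman tree bottom-up:
merge s4(5) and s6(11): 16
merge s2(12) and 16: 28
merge s1(21) and s3(27): 48
merge 28 and s5(29): 57
merge 48 and 57: 105
The encoded length is the sum of every internal node's weight: 16 + 28 + 48 + 57 + 105 = 254 bits.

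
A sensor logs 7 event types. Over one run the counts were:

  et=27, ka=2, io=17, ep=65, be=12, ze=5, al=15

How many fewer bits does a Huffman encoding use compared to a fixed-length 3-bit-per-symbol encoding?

Fixed-length: 3 bits × 143 symbols = 429 bits.
Huffman merges:
combine ka(2), ze(5) → 7
combine 7, be(12) → 19
combine al(15), io(17) → 32
combine 19, et(27) → 46
combine 32, 46 → 78
combine ep(65), 78 → 143
Huffman total = 7 + 19 + 32 + 46 + 78 + 143 = 325 bits.
Saving = 429 − 325 = 104 bits.

104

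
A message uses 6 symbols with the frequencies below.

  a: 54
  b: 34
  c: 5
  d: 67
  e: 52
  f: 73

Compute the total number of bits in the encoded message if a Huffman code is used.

700

Greedily combine the two least-frequent nodes:
combine c(5), b(34) → 39
combine 39, e(52) → 91
combine a(54), d(67) → 121
combine f(73), 91 → 164
combine 121, 164 → 285
The encoded length is the sum of every internal node's weight: 39 + 91 + 121 + 164 + 285 = 700 bits.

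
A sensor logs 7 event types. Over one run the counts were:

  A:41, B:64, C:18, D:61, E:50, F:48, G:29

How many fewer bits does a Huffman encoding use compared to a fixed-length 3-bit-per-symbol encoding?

Fixed-length: 3 bits × 311 symbols = 933 bits.
Huffman merges:
merge C(18) and G(29): 47
merge A(41) and 47: 88
merge F(48) and E(50): 98
merge D(61) and B(64): 125
merge 88 and 98: 186
merge 125 and 186: 311
Huffman total = 47 + 88 + 98 + 125 + 186 + 311 = 855 bits.
Saving = 933 − 855 = 78 bits.

78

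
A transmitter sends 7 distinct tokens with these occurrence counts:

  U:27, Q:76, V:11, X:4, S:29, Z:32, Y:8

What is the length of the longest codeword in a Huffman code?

Merge the two lowest-weight nodes at each step:
combine X(4), Y(8) → 12
combine V(11), 12 → 23
combine 23, U(27) → 50
combine S(29), Z(32) → 61
combine 50, 61 → 111
combine Q(76), 111 → 187
The rarest symbols sit at the bottom; the longest codeword is 5 bits.

5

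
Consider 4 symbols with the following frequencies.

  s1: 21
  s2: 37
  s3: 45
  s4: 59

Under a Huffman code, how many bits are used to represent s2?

3

Repeatedly merge the two smallest:
merge s1(21) and s2(37): 58
merge s3(45) and 58: 103
merge s4(59) and 103: 162
The subtree containing s2 is merged 3 times, so code length = 3.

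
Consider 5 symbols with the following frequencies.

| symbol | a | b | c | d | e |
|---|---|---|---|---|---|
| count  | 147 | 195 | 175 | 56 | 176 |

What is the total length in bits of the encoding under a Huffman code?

1701

Merge the two smallest weights repeatedly:
combine d(56), a(147) → 203
combine c(175), e(176) → 351
combine b(195), 203 → 398
combine 351, 398 → 749
Each symbol's bit-cost is frequency × depth; summing gives 1701 bits (equivalently 203 + 351 + 398 + 749).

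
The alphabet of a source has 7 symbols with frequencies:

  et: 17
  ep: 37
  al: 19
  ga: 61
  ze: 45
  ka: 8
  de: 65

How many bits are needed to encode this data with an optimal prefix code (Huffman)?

Build the Huffman tree bottom-up:
merge ka(8) and et(17): 25
merge al(19) and 25: 44
merge ep(37) and 44: 81
merge ze(45) and ga(61): 106
merge de(65) and 81: 146
merge 106 and 146: 252
Each symbol's bit-cost is frequency × depth; summing gives 654 bits (equivalently 25 + 44 + 81 + 106 + 146 + 252).

654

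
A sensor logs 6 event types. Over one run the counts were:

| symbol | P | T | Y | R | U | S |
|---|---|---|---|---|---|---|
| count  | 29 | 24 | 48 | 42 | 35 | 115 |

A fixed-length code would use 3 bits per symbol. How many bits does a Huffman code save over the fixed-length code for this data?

Fixed-length: 3 bits × 293 symbols = 879 bits.
Huffman merges:
merge T(24) and P(29): 53
merge U(35) and R(42): 77
merge Y(48) and 53: 101
merge 77 and 101: 178
merge S(115) and 178: 293
Huffman total = 53 + 77 + 101 + 178 + 293 = 702 bits.
Saving = 879 − 702 = 177 bits.

177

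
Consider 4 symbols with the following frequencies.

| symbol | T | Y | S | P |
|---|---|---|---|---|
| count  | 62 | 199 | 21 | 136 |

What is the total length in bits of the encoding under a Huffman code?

Build the Huffman tree bottom-up:
S(21) + T(62) → 83
83 + P(136) → 219
Y(199) + 219 → 418
Total encoded bits = sum of merged weights = 83 + 219 + 418 = 720.

720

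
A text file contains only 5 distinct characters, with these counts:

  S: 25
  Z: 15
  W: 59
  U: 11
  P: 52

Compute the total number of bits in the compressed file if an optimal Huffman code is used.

342

Build the Huffman tree bottom-up:
U(11) + Z(15) → 26
S(25) + 26 → 51
51 + P(52) → 103
W(59) + 103 → 162
Each symbol's bit-cost is frequency × depth; summing gives 342 bits (equivalently 26 + 51 + 103 + 162).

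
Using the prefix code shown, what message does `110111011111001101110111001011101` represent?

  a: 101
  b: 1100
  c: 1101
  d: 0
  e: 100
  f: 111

ccfeccbac

Read left to right; each codeword is recognised as soon as it completes (prefix code):
  1101→c | 1101→c | 111→f | 100→e | 1101→c | 1101→c | 1100→b | 101→a | 1101→c
Decoded message: ccfeccbac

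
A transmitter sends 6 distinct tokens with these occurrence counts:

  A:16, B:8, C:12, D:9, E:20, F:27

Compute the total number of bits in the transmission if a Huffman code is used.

229

Greedily combine the two least-frequent nodes:
merge B(8) and D(9): 17
merge C(12) and A(16): 28
merge 17 and E(20): 37
merge F(27) and 28: 55
merge 37 and 55: 92
Total encoded bits = sum of merged weights = 17 + 28 + 37 + 55 + 92 = 229.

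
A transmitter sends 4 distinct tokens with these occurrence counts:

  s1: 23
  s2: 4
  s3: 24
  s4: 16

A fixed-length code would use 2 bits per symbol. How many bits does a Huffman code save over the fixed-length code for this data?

4

Fixed-length: 2 bits × 67 symbols = 134 bits.
Huffman merges:
combine s2(4), s4(16) → 20
combine 20, s1(23) → 43
combine s3(24), 43 → 67
Huffman total = 20 + 43 + 67 = 130 bits.
Saving = 134 − 130 = 4 bits.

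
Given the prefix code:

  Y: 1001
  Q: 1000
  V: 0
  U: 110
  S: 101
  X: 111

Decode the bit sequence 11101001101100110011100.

XVYSYYUV

Read left to right; each codeword is recognised as soon as it completes (prefix code):
  111→X | 0→V | 1001→Y | 101→S | 1001→Y | 1001→Y | 110→U | 0→V
Decoded message: XVYSYYUV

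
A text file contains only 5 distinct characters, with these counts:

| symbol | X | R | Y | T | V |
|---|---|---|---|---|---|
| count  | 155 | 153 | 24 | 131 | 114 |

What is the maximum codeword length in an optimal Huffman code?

3

Merge the two lowest-weight nodes at each step:
merge Y(24) and V(114): 138
merge T(131) and 138: 269
merge R(153) and X(155): 308
merge 269 and 308: 577
Maximum depth reached is 3.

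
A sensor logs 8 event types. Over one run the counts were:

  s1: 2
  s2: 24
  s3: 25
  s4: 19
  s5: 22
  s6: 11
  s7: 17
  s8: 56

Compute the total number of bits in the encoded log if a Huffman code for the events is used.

Merge the two smallest weights repeatedly:
combine s1(2), s6(11) → 13
combine 13, s7(17) → 30
combine s4(19), s5(22) → 41
combine s2(24), s3(25) → 49
combine 30, 41 → 71
combine 49, s8(56) → 105
combine 71, 105 → 176
The encoded length is the sum of every internal node's weight: 13 + 30 + 41 + 49 + 71 + 105 + 176 = 485 bits.

485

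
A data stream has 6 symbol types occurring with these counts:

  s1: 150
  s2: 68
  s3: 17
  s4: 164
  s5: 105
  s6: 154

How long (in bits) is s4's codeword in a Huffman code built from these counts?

2

Repeatedly merge the two smallest:
merge s3(17) and s2(68): 85
merge 85 and s5(105): 190
merge s1(150) and s6(154): 304
merge s4(164) and 190: 354
merge 304 and 354: 658
s4 sits 2 levels below the root, so its codeword is 2 bits.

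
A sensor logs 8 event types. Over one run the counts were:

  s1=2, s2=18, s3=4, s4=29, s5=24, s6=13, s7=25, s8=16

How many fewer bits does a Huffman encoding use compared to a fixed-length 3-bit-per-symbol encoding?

29

Fixed-length: 3 bits × 131 symbols = 393 bits.
Huffman merges:
s1(2) + s3(4) → 6
6 + s6(13) → 19
s8(16) + s2(18) → 34
19 + s5(24) → 43
s7(25) + s4(29) → 54
34 + 43 → 77
54 + 77 → 131
Huffman total = 6 + 19 + 34 + 43 + 54 + 77 + 131 = 364 bits.
Saving = 393 − 364 = 29 bits.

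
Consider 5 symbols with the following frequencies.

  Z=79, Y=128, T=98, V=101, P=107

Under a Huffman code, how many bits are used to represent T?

Build the tree from the bottom:
Z(79) + T(98) → 177
V(101) + P(107) → 208
Y(128) + 177 → 305
208 + 305 → 513
T sits 3 levels below the root, so its codeword is 3 bits.

3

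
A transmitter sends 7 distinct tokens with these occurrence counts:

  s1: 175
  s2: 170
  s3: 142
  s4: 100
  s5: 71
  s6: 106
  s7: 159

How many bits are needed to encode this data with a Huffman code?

2594

Build the Huffman tree bottom-up:
s5(71) + s4(100) → 171
s6(106) + s3(142) → 248
s7(159) + s2(170) → 329
171 + s1(175) → 346
248 + 329 → 577
346 + 577 → 923
Each symbol's bit-cost is frequency × depth; summing gives 2594 bits (equivalently 171 + 248 + 329 + 346 + 577 + 923).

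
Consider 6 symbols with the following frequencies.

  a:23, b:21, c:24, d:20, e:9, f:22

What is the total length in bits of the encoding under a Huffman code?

Build the Huffman tree bottom-up:
combine e(9), d(20) → 29
combine b(21), f(22) → 43
combine a(23), c(24) → 47
combine 29, 43 → 72
combine 47, 72 → 119
Each symbol's bit-cost is frequency × depth; summing gives 310 bits (equivalently 29 + 43 + 47 + 72 + 119).

310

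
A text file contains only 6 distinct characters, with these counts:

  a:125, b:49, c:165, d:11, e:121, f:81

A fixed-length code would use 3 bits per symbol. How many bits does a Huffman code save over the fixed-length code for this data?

351

Fixed-length: 3 bits × 552 symbols = 1656 bits.
Huffman merges:
combine d(11), b(49) → 60
combine 60, f(81) → 141
combine e(121), a(125) → 246
combine 141, c(165) → 306
combine 246, 306 → 552
Huffman total = 60 + 141 + 246 + 306 + 552 = 1305 bits.
Saving = 1656 − 1305 = 351 bits.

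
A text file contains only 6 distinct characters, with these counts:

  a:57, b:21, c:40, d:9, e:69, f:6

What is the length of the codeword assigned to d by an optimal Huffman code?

Repeatedly merge the two smallest:
merge f(6) and d(9): 15
merge 15 and b(21): 36
merge 36 and c(40): 76
merge a(57) and e(69): 126
merge 76 and 126: 202
The subtree containing d is merged 4 times, so code length = 4.

4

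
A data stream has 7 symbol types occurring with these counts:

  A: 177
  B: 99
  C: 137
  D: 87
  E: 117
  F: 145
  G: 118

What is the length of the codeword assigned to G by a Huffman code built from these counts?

3

Huffman merges, smallest pair first:
merge D(87) and B(99): 186
merge E(117) and G(118): 235
merge C(137) and F(145): 282
merge A(177) and 186: 363
merge 235 and 282: 517
merge 363 and 517: 880
The subtree containing G is merged 3 times, so code length = 3.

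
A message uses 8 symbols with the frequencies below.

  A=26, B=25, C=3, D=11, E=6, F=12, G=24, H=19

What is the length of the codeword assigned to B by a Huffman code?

2

Build the tree from the bottom:
merge C(3) and E(6): 9
merge 9 and D(11): 20
merge F(12) and H(19): 31
merge 20 and G(24): 44
merge B(25) and A(26): 51
merge 31 and 44: 75
merge 51 and 75: 126
The subtree containing B is merged 2 times, so code length = 2.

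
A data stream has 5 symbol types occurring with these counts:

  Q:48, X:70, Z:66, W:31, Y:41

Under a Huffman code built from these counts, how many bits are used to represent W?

Repeatedly merge the two smallest:
combine W(31), Y(41) → 72
combine Q(48), Z(66) → 114
combine X(70), 72 → 142
combine 114, 142 → 256
The subtree containing W is merged 3 times, so code length = 3.

3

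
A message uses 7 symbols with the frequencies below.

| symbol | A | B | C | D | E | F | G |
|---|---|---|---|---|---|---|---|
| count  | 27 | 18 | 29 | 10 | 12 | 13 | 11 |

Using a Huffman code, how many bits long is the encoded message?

325

Greedily combine the two least-frequent nodes:
D(10) + G(11) → 21
E(12) + F(13) → 25
B(18) + 21 → 39
25 + A(27) → 52
C(29) + 39 → 68
52 + 68 → 120
Each symbol's bit-cost is frequency × depth; summing gives 325 bits (equivalently 21 + 25 + 39 + 52 + 68 + 120).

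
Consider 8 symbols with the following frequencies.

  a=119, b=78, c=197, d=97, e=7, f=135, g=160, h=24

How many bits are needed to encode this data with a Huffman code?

Merge the two smallest weights repeatedly:
e(7) + h(24) → 31
31 + b(78) → 109
d(97) + 109 → 206
a(119) + f(135) → 254
g(160) + c(197) → 357
206 + 254 → 460
357 + 460 → 817
The encoded length is the sum of every internal node's weight: 31 + 109 + 206 + 254 + 357 + 460 + 817 = 2234 bits.

2234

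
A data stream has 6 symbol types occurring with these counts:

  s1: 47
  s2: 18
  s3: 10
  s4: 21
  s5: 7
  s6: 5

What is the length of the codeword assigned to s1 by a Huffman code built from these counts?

Repeatedly merge the two smallest:
s6(5) + s5(7) → 12
s3(10) + 12 → 22
s2(18) + s4(21) → 39
22 + 39 → 61
s1(47) + 61 → 108
s1 sits one level below the root: a 1-bit codeword.

1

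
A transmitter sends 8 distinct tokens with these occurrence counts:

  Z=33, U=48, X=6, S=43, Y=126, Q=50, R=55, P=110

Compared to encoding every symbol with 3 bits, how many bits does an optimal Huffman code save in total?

Fixed-length: 3 bits × 471 symbols = 1413 bits.
Huffman merges:
merge X(6) and Z(33): 39
merge 39 and S(43): 82
merge U(48) and Q(50): 98
merge R(55) and 82: 137
merge 98 and P(110): 208
merge Y(126) and 137: 263
merge 208 and 263: 471
Huffman total = 39 + 82 + 98 + 137 + 208 + 263 + 471 = 1298 bits.
Saving = 1413 − 1298 = 115 bits.

115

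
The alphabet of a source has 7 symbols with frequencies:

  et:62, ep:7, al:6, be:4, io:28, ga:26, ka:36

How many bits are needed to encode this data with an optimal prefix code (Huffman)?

408

Greedily combine the two least-frequent nodes:
merge be(4) and al(6): 10
merge ep(7) and 10: 17
merge 17 and ga(26): 43
merge io(28) and ka(36): 64
merge 43 and et(62): 105
merge 64 and 105: 169
Each symbol's bit-cost is frequency × depth; summing gives 408 bits (equivalently 10 + 17 + 43 + 64 + 105 + 169).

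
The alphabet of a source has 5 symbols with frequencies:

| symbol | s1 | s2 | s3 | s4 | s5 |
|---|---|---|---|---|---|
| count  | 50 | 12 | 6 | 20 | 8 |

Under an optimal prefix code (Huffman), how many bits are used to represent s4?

2

Repeatedly merge the two smallest:
merge s3(6) and s5(8): 14
merge s2(12) and 14: 26
merge s4(20) and 26: 46
merge 46 and s1(50): 96
The subtree containing s4 is merged 2 times, so code length = 2.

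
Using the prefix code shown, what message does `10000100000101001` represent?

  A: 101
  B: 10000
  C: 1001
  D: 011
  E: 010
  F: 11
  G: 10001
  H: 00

BBEC

Read left to right; each codeword is recognised as soon as it completes (prefix code):
  10000→B | 10000→B | 010→E | 1001→C
Decoded message: BBEC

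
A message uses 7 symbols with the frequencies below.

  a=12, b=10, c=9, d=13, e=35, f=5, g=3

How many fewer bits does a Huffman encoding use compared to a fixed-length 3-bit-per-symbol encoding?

Fixed-length: 3 bits × 87 symbols = 261 bits.
Huffman merges:
merge g(3) and f(5): 8
merge 8 and c(9): 17
merge b(10) and a(12): 22
merge d(13) and 17: 30
merge 22 and 30: 52
merge e(35) and 52: 87
Huffman total = 8 + 17 + 22 + 30 + 52 + 87 = 216 bits.
Saving = 261 − 216 = 45 bits.

45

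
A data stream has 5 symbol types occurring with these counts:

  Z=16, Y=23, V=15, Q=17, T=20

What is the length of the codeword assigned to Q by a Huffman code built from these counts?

Huffman merges, smallest pair first:
combine V(15), Z(16) → 31
combine Q(17), T(20) → 37
combine Y(23), 31 → 54
combine 37, 54 → 91
Q sits 2 levels below the root, so its codeword is 2 bits.

2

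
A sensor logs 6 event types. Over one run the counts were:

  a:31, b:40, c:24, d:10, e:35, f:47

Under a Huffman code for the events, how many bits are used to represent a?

3

Repeatedly merge the two smallest:
d(10) + c(24) → 34
a(31) + 34 → 65
e(35) + b(40) → 75
f(47) + 65 → 112
75 + 112 → 187
The subtree containing a is merged 3 times, so code length = 3.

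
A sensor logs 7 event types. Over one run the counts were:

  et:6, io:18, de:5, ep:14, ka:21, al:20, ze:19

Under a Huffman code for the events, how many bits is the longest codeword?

4

Merge the two lowest-weight nodes at each step:
merge de(5) and et(6): 11
merge 11 and ep(14): 25
merge io(18) and ze(19): 37
merge al(20) and ka(21): 41
merge 25 and 37: 62
merge 41 and 62: 103
Maximum depth reached is 4.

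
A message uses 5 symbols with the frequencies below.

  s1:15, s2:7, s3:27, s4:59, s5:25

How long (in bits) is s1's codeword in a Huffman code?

Build the tree from the bottom:
s2(7) + s1(15) → 22
22 + s5(25) → 47
s3(27) + 47 → 74
s4(59) + 74 → 133
The subtree containing s1 is merged 4 times, so code length = 4.

4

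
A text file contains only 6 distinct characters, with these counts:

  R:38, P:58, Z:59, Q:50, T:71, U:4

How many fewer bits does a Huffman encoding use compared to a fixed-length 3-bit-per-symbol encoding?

Fixed-length: 3 bits × 280 symbols = 840 bits.
Huffman merges:
merge U(4) and R(38): 42
merge 42 and Q(50): 92
merge P(58) and Z(59): 117
merge T(71) and 92: 163
merge 117 and 163: 280
Huffman total = 42 + 92 + 117 + 163 + 280 = 694 bits.
Saving = 840 − 694 = 146 bits.

146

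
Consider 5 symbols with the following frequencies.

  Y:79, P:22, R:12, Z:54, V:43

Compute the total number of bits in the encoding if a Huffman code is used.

452

Greedily combine the two least-frequent nodes:
combine R(12), P(22) → 34
combine 34, V(43) → 77
combine Z(54), 77 → 131
combine Y(79), 131 → 210
Total encoded bits = sum of merged weights = 34 + 77 + 131 + 210 = 452.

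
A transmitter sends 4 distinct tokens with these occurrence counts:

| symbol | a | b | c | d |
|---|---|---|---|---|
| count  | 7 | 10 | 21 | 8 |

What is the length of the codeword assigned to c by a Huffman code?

Huffman merges, smallest pair first:
combine a(7), d(8) → 15
combine b(10), 15 → 25
combine c(21), 25 → 46
c sits one level below the root: a 1-bit codeword.

1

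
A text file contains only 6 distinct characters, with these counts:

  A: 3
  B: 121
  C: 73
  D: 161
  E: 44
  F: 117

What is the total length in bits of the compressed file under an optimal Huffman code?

1205

Greedily combine the two least-frequent nodes:
A(3) + E(44) → 47
47 + C(73) → 120
F(117) + 120 → 237
B(121) + D(161) → 282
237 + 282 → 519
Each symbol's bit-cost is frequency × depth; summing gives 1205 bits (equivalently 47 + 120 + 237 + 282 + 519).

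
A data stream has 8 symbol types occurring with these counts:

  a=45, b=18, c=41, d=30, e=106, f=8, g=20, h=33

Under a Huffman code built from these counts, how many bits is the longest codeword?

4

Merge the two lowest-weight nodes at each step:
f(8) + b(18) → 26
g(20) + 26 → 46
d(30) + h(33) → 63
c(41) + a(45) → 86
46 + 63 → 109
86 + e(106) → 192
109 + 192 → 301
Maximum depth reached is 4.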